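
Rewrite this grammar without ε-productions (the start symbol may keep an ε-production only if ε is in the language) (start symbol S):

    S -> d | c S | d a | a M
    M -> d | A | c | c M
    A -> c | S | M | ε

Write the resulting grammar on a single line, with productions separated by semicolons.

S -> d | c S | d a | a M | a; M -> d | A | c | c M; A -> c | S | M

Nullable nonterminals: {A, M}.
ε ∉ L(G), so no ε-production is kept.
For each production, add variants omitting each subset of nullable occurrences: S → a M gives a M | a.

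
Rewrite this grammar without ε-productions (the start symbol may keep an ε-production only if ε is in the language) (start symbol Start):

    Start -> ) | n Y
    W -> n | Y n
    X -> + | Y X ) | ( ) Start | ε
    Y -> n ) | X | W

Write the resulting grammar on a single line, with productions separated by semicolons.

Start -> ) | n Y | n; W -> n | Y n; X -> + | Y X ) | Y ) | X ) | ) | ( ) Start; Y -> n ) | X | W

Nullable set = {X, Y}.
ε ∉ L(G), so no ε-production is kept.
For each production, add variants omitting each subset of nullable occurrences: Start → n Y gives n Y | n. X → Y X ) gives Y X ) | Y ) | X ) | ).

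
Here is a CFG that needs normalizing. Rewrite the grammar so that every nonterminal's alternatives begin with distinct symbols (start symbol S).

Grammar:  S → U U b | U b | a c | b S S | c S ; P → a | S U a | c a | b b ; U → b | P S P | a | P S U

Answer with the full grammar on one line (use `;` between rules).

S has alternatives sharing prefix 'U': factor to S → U S' with S' → U b | b.
U has alternatives sharing prefix 'P S': factor to U → P S U' with U' → P | U.

S → a c | b S S | c S | U S'; P → a | S U a | c a | b b; U → b | a | P S U'; S' → U b | b; U' → P | U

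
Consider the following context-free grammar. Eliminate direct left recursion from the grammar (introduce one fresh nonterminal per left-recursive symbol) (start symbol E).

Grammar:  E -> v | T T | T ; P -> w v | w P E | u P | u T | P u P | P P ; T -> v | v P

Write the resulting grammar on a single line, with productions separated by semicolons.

E -> v | T T | T; P -> w v P' | w P E P' | u P P' | u T P'; T -> v | v P; P' -> u P P' | P P' | epsilon

P is directly left-recursive.
For P: α = {u P, P}, β = {w v, w P E, u P, u T}. Rewrite as P → β P' and P' → α P' | ε.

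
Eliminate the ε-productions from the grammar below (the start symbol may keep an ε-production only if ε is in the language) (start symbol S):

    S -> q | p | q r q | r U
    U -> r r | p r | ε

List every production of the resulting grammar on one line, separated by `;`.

The nullable symbols are {U}.
ε ∉ L(G), so no ε-production is kept.
For each production, add variants omitting each subset of nullable occurrences: S → r U gives r U | r.

S -> q | p | q r q | r U | r; U -> r r | p r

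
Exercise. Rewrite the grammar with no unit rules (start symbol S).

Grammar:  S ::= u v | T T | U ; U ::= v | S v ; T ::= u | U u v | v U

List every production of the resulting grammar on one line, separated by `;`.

Unit pairs: S ⇒* {U}.
For each unit pair (A, B), copy every non-unit production of B to A, then drop all unit productions.

S ::= v | S v | u v | T T; U ::= v | S v; T ::= u | U u v | v U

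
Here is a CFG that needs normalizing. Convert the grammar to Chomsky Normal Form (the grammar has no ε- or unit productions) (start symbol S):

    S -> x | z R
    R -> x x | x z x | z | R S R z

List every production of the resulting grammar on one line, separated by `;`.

Introduce a nonterminal for each terminal appearing in a rule of length ≥ 2: X1 → z, X2 → x.
Binarize each right-hand side of length ≥ 3 by chaining fresh nonterminals (Y1, Y2, …): affected rules were R → X2 X1 X2; R → R S R X1.

S -> x | X1 R; R -> X2 X2 | X2 Y1 | z | R Y2; X1 -> z; X2 -> x; Y1 -> X1 X2; Y2 -> S Y3; Y3 -> R X1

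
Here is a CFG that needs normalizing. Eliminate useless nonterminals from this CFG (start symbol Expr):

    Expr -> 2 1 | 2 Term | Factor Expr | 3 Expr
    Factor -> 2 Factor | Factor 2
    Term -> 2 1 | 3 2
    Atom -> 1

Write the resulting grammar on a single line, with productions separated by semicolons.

Expr -> 2 1 | 2 Term | 3 Expr; Term -> 2 1 | 3 2

Generating nonterminals: {Atom, Expr, Term}.
Reachable from Expr after that: {Expr, Term}.
Removed useless symbols: {Atom, Factor} and every production mentioning them.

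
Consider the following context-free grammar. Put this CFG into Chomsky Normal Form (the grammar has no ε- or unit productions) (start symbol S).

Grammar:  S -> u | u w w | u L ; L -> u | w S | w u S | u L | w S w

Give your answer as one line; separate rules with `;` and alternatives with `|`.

S -> u | X1 Y1 | X1 L; L -> u | X2 S | X2 Y2 | X1 L | X2 Y3; X1 -> u; X2 -> w; Y1 -> X2 X2; Y2 -> X1 S; Y3 -> S X2

Introduce a nonterminal for each terminal appearing in a rule of length ≥ 2: X1 → u, X2 → w.
Binarize each right-hand side of length ≥ 3 by chaining fresh nonterminals (Y1, Y2, …): affected rules were S → X1 X2 X2; L → X2 X1 S; L → X2 S X2.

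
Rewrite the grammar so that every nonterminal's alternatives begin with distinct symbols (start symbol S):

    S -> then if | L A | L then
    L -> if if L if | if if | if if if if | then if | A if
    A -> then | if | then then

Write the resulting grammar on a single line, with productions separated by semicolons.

S has alternatives sharing prefix 'L': factor to S → L S' with S' → A | then.
L has alternatives sharing prefix 'if if': factor to L → if if L' with L' → L if | ε | if if.
A has alternatives sharing prefix 'then': factor to A → then A' with A' → ε | then.

S -> then if | L S'; L -> then if | A if | if if L'; A -> if | then A'; S' -> A | then; L' -> L if | eps | if if; A' -> eps | then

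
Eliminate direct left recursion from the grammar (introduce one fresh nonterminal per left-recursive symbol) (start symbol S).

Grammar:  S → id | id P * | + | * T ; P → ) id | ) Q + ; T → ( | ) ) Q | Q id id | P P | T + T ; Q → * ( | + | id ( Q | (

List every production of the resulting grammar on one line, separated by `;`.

Directly left-recursive nonterminal: T.
For T: α = {+ T}, β = {(, ) ) Q, Q id id, P P}. Rewrite as T → β T' and T' → α T' | ε.

S → id | id P * | + | * T; P → ) id | ) Q +; T → ( T' | ) ) Q T' | Q id id T' | P P T'; Q → * ( | + | id ( Q | (; T' → + T T' | ε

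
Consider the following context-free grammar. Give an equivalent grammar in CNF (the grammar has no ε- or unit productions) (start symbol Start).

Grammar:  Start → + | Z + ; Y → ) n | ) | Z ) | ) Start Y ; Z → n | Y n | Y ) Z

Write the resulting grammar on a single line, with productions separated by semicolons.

Introduce a nonterminal for each terminal appearing in a rule of length ≥ 2: X1 → +, X2 → ), X3 → n.
Binarize each right-hand side of length ≥ 3 by chaining fresh nonterminals (Y1, Y2, …): affected rules were Y → X2 Start Y; Z → Y X2 Z.

Start → + | Z X1; Y → X2 X3 | ) | Z X2 | X2 Y1; Z → n | Y X3 | Y Y2; X1 → +; X2 → ); X3 → n; Y1 → Start Y; Y2 → X2 Z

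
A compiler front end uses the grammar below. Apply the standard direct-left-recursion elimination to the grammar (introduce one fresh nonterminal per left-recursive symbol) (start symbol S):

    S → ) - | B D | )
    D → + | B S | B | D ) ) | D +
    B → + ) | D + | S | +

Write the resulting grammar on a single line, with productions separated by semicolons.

Directly left-recursive nonterminal: D.
For D: α = {) ), +}, β = {+, B S, B}. Rewrite as D → β D' and D' → α D' | ε.

S → ) - | B D | ); D → + D' | B S D' | B D'; B → + ) | D + | S | +; D' → ) ) D' | + D' | ε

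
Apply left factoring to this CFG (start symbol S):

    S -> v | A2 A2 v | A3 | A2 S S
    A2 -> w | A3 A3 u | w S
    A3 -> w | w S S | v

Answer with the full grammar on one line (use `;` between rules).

S -> v | A3 | A2 S'; A2 -> A3 A3 u | w A2'; A3 -> v | w A3'; S' -> A2 v | S S; A2' -> ε | S; A3' -> ε | S S

S has alternatives sharing prefix 'A2': factor to S → A2 S' with S' → A2 v | S S.
A2 has alternatives sharing prefix 'w': factor to A2 → w A2' with A2' → ε | S.
A3 has alternatives sharing prefix 'w': factor to A3 → w A3' with A3' → ε | S S.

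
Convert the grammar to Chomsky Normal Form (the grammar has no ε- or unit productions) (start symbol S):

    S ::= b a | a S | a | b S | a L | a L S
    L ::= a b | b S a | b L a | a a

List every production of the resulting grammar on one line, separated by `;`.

S ::= X1 X2 | X2 S | a | X1 S | X2 L | X2 Y1; L ::= X2 X1 | X1 Y2 | X1 Y3 | X2 X2; X1 ::= b; X2 ::= a; Y1 ::= L S; Y2 ::= S X2; Y3 ::= L X2

Introduce a nonterminal for each terminal appearing in a rule of length ≥ 2: X1 → b, X2 → a.
Binarize each right-hand side of length ≥ 3 by chaining fresh nonterminals (Y1, Y2, …): affected rules were S → X2 L S; L → X1 S X2; L → X1 L X2.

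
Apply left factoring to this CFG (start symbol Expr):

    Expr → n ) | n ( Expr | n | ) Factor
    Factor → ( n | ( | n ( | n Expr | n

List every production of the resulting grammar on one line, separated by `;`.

Expr → ) Factor | n Expr1; Factor → n Factor1 | ( Factor2; Expr1 → ) | ( Expr | ε; Factor1 → ( | Expr | ε; Factor2 → n | ε

Expr has alternatives sharing prefix 'n': factor to Expr → n Expr1 with Expr1 → ) | ( Expr | ε.
Factor has alternatives sharing prefix 'n': factor to Factor → n Factor1 with Factor1 → ( | Expr | ε.
Factor has alternatives sharing prefix '(': factor to Factor → ( Factor2 with Factor2 → n | ε.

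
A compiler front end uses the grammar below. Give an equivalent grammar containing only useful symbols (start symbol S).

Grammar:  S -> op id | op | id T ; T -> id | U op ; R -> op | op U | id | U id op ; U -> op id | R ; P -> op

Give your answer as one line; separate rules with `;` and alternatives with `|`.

Generating nonterminals: {P, R, S, T, U}.
Reachable from S after that: {R, S, T, U}.
Removed useless symbols: {P} and every production mentioning them.

S -> op id | op | id T; T -> id | U op; R -> op | op U | id | U id op; U -> op id | R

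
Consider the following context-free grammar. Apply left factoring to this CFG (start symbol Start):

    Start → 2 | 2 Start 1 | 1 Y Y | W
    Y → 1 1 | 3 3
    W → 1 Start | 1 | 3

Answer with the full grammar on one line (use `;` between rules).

Start has alternatives sharing prefix '2': factor to Start → 2 Start1 with Start1 → ε | Start 1.
W has alternatives sharing prefix '1': factor to W → 1 W1 with W1 → Start | ε.

Start → 1 Y Y | W | 2 Start1; Y → 1 1 | 3 3; W → 3 | 1 W1; Start1 → eps | Start 1; W1 → Start | eps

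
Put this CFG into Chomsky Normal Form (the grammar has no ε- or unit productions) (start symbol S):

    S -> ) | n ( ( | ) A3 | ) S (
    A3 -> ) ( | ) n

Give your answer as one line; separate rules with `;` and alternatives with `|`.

Introduce a nonterminal for each terminal appearing in a rule of length ≥ 2: X1 → n, X2 → (, X3 → ).
Binarize each right-hand side of length ≥ 3 by chaining fresh nonterminals (Y1, Y2, …): affected rules were S → X1 X2 X2; S → X3 S X2.

S -> ) | X1 Y1 | X3 A3 | X3 Y2; A3 -> X3 X2 | X3 X1; X1 -> n; X2 -> (; X3 -> ); Y1 -> X2 X2; Y2 -> S X2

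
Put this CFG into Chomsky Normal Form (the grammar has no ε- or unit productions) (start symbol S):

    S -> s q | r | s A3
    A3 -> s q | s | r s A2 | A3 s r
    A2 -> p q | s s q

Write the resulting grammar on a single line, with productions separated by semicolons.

S -> X1 X2 | r | X1 A3; A3 -> X1 X2 | s | X3 Y1 | A3 Y2; A2 -> X4 X2 | X1 Y3; X1 -> s; X2 -> q; X3 -> r; X4 -> p; Y1 -> X1 A2; Y2 -> X1 X3; Y3 -> X1 X2

Introduce a nonterminal for each terminal appearing in a rule of length ≥ 2: X1 → s, X2 → q, X3 → r, X4 → p.
Binarize each right-hand side of length ≥ 3 by chaining fresh nonterminals (Y1, Y2, …): affected rules were A3 → X3 X1 A2; A3 → A3 X1 X3; A2 → X1 X1 X2.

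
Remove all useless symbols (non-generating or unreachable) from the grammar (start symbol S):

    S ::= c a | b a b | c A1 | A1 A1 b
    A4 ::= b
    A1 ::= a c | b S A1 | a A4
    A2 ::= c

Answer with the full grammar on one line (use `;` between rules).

Generating nonterminals: {A1, A2, A4, S}.
Reachable from S after that: {A1, A4, S}.
Removed useless symbols: {A2} and every production mentioning them.

S ::= c a | b a b | c A1 | A1 A1 b; A4 ::= b; A1 ::= a c | b S A1 | a A4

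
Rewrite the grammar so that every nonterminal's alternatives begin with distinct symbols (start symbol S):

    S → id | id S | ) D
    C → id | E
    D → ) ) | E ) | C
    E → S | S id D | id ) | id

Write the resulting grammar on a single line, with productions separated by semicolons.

S has alternatives sharing prefix 'id': factor to S → id S' with S' → ε | S.
E has alternatives sharing prefix 'S': factor to E → S E' with E' → ε | id D.
E has alternatives sharing prefix 'id': factor to E → id E'' with E'' → ) | ε.

S → ) D | id S'; C → id | E; D → ) ) | E ) | C; E → S E' | id E''; S' → ε | S; E' → ε | id D; E'' → ) | ε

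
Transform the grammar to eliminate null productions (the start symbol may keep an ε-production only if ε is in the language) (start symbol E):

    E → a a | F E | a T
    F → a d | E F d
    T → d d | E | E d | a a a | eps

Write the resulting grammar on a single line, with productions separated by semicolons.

E → a a | F E | a T | a; F → a d | E F d; T → d d | E | E d | a a a

Nullable nonterminals: {T}.
ε ∉ L(G), so no ε-production is kept.
Expand every rule over subsets of its nullable positions: E → a T gives a T | a.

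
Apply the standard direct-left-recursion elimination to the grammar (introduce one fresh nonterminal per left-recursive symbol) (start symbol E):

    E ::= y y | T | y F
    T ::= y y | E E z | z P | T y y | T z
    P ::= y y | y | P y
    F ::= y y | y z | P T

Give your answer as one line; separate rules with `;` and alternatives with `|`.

E ::= y y | T | y F; T ::= y y T' | E E z T' | z P T'; P ::= y y P' | y P'; F ::= y y | y z | P T; T' ::= y y T' | z T' | eps; P' ::= y P' | eps

Directly left-recursive nonterminals: T, P.
For T: α = {y y, z}, β = {y y, E E z, z P}. Rewrite as T → β T' and T' → α T' | ε.
For P: α = {y}, β = {y y, y}. Rewrite as P → β P' and P' → α P' | ε.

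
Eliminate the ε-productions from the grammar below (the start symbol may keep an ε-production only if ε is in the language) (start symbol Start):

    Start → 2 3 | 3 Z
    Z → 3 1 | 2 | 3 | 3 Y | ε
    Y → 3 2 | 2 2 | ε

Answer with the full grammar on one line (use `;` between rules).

Nullable set = {Y, Z}.
ε ∉ L(G), so no ε-production is kept.
For each production, add variants omitting each subset of nullable occurrences: Start → 3 Z gives 3 Z | 3.

Start → 2 3 | 3 Z | 3; Z → 3 1 | 2 | 3 | 3 Y; Y → 3 2 | 2 2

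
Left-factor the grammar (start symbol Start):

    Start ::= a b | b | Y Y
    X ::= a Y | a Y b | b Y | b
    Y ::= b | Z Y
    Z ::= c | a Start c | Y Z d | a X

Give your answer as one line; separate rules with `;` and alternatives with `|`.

Start ::= a b | b | Y Y; X ::= a Y X1 | b X2; Y ::= b | Z Y; Z ::= c | Y Z d | a Z1; X1 ::= ε | b; X2 ::= Y | ε; Z1 ::= Start c | X

X has alternatives sharing prefix 'a Y': factor to X → a Y X1 with X1 → ε | b.
X has alternatives sharing prefix 'b': factor to X → b X2 with X2 → Y | ε.
Z has alternatives sharing prefix 'a': factor to Z → a Z1 with Z1 → Start c | X.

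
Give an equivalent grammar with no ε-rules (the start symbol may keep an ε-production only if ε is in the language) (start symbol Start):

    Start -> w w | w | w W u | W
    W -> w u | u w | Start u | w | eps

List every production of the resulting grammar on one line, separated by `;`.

Start -> w w | w | w W u | w u | W | eps; W -> w u | u w | Start u | u | w

The nullable symbols are {Start, W}.
ε ∈ L(G) since Start is nullable, so keep Start → ε.
Add the nullable-subset variants: Start → w W u gives w W u | w u. W → Start u gives Start u | u.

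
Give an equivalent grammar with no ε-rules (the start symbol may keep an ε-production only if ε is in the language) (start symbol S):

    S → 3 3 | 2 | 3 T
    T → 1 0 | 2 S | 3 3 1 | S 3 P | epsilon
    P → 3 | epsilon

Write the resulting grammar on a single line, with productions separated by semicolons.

S → 3 3 | 2 | 3 T | 3; T → 1 0 | 2 S | 3 3 1 | S 3 P | S 3; P → 3

Nullable nonterminals: {P, T}.
ε ∉ L(G), so no ε-production is kept.
Add the nullable-subset variants: S → 3 T gives 3 T | 3. T → S 3 P gives S 3 P | S 3.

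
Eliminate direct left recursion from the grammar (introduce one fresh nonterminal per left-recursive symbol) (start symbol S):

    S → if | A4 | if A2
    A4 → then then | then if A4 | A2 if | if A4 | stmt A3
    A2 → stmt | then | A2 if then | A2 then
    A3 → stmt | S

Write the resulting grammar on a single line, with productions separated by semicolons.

S → if | A4 | if A2; A4 → then then | then if A4 | A2 if | if A4 | stmt A3; A2 → stmt A2' | then A2'; A3 → stmt | S; A2' → if then A2' | then A2' | ε

A2 is directly left-recursive.
For A2: α = {if then, then}, β = {stmt, then}. Rewrite as A2 → β A2' and A2' → α A2' | ε.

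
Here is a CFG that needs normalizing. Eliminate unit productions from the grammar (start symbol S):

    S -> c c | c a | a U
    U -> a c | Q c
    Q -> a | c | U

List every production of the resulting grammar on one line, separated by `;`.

S -> c c | c a | a U; U -> a c | Q c; Q -> a c | Q c | a | c

Unit pairs: Q ⇒* {U}.
For each unit pair (A, B), copy every non-unit production of B to A, then drop all unit productions.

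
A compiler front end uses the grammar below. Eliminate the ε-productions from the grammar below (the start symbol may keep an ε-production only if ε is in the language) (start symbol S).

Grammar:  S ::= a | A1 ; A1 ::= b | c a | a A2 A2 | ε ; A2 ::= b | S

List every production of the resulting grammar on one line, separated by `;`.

The nullable symbols are {A1, A2, S}.
ε ∈ L(G) since S is nullable, so keep S → ε.
Expand every rule over subsets of its nullable positions: A1 → a A2 A2 gives a A2 A2 | a A2 | a.

S ::= a | A1 | ε; A1 ::= b | c a | a A2 A2 | a A2 | a; A2 ::= b | S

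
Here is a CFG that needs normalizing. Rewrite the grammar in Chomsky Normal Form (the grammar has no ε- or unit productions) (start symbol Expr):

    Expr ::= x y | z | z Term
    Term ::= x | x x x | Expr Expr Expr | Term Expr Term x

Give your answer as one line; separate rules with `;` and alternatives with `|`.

Introduce a nonterminal for each terminal appearing in a rule of length ≥ 2: X1 → x, X2 → y, X3 → z.
Binarize each right-hand side of length ≥ 3 by chaining fresh nonterminals (Y1, Y2, …): affected rules were Term → X1 X1 X1; Term → Expr Expr Expr; Term → Term Expr Term X1.

Expr ::= X1 X2 | z | X3 Term; Term ::= x | X1 Y1 | Expr Y2 | Term Y3; X1 ::= x; X2 ::= y; X3 ::= z; Y1 ::= X1 X1; Y2 ::= Expr Expr; Y3 ::= Expr Y4; Y4 ::= Term X1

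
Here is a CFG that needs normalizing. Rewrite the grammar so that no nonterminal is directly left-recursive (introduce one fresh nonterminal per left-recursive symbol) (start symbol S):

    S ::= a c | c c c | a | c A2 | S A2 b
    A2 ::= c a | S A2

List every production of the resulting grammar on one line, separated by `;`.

Left recursion appears on S.
For S: α = {A2 b}, β = {a c, c c c, a, c A2}. Rewrite as S → β S' and S' → α S' | ε.

S ::= a c S' | c c c S' | a S' | c A2 S'; A2 ::= c a | S A2; S' ::= A2 b S' | ε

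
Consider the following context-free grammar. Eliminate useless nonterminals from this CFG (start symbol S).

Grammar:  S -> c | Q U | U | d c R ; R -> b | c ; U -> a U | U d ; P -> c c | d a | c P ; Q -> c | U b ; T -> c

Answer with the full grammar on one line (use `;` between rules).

Generating nonterminals: {P, Q, R, S, T}.
Reachable from S after that: {R, S}.
Removed useless symbols: {P, Q, T, U} and every production mentioning them.

S -> c | d c R; R -> b | c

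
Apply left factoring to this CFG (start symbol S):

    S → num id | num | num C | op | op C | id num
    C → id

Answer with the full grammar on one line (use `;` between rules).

S has alternatives sharing prefix 'num': factor to S → num S' with S' → id | ε | C.
S has alternatives sharing prefix 'op': factor to S → op S'' with S'' → ε | C.

S → id num | num S' | op S''; C → id; S' → id | ε | C; S'' → ε | C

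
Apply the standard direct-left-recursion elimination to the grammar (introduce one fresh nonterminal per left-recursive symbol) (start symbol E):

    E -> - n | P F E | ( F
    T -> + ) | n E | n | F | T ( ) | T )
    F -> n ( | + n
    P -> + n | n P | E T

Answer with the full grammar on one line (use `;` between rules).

E -> - n | P F E | ( F; T -> + ) T' | n E T' | n T' | F T'; F -> n ( | + n; P -> + n | n P | E T; T' -> ( ) T' | ) T' | epsilon

T is directly left-recursive.
For T: α = {( ), )}, β = {+ ), n E, n, F}. Rewrite as T → β T' and T' → α T' | ε.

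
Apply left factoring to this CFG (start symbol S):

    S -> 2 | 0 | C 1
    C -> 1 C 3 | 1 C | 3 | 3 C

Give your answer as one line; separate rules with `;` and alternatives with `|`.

S -> 2 | 0 | C 1; C -> 1 C C' | 3 C''; C' -> 3 | ε; C'' -> ε | C

C has alternatives sharing prefix '1 C': factor to C → 1 C C' with C' → 3 | ε.
C has alternatives sharing prefix '3': factor to C → 3 C'' with C'' → ε | C.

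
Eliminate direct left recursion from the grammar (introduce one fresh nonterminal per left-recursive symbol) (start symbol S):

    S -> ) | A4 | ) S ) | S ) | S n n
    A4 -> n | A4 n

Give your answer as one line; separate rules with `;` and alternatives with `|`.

S -> ) S' | A4 S' | ) S ) S'; A4 -> n A4'; S' -> ) S' | n n S' | ε; A4' -> n A4' | ε

Left recursion appears on S, A4.
For S: α = {), n n}, β = {), A4, ) S )}. Rewrite as S → β S' and S' → α S' | ε.
For A4: α = {n}, β = {n}. Rewrite as A4 → β A4' and A4' → α A4' | ε.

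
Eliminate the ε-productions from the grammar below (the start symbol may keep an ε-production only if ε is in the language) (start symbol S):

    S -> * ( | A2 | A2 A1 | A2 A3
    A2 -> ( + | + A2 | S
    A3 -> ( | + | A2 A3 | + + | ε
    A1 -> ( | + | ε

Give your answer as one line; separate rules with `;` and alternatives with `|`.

The nullable symbols are {A1, A3}.
ε ∉ L(G), so no ε-production is kept.
Expand every rule over subsets of its nullable positions: A3 → A2 A3 gives A2 A3 | A2.

S -> * ( | A2 | A2 A1 | A2 A3; A2 -> ( + | + A2 | S; A3 -> ( | + | A2 A3 | A2 | + +; A1 -> ( | +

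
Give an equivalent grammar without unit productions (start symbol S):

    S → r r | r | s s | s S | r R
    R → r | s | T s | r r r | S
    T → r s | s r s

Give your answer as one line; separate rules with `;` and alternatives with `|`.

S → r r | r | s s | s S | r R; R → r r | r | s s | s S | r R | s | T s | r r r; T → r s | s r s

Unit pairs: R ⇒* {S}.
Replace each nonterminal's rules with the union of the non-unit rules of every nonterminal it unit-derives.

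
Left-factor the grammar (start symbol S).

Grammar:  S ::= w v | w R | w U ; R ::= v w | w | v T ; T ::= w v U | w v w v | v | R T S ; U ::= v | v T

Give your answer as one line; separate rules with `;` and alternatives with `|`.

S ::= w S'; R ::= w | v R'; T ::= v | R T S | w v T'; U ::= v U'; S' ::= v | R | U; R' ::= w | T; T' ::= U | w v; U' ::= eps | T

S has alternatives sharing prefix 'w': factor to S → w S' with S' → v | R | U.
R has alternatives sharing prefix 'v': factor to R → v R' with R' → w | T.
T has alternatives sharing prefix 'w v': factor to T → w v T' with T' → U | w v.
U has alternatives sharing prefix 'v': factor to U → v U' with U' → ε | T.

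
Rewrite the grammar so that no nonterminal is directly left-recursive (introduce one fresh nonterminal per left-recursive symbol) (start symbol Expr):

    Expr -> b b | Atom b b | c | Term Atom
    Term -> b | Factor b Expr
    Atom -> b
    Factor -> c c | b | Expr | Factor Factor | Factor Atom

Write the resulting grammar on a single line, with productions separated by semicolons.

Left recursion appears on Factor.
For Factor: α = {Factor, Atom}, β = {c c, b, Expr}. Rewrite as Factor → β Factor1 and Factor1 → α Factor1 | ε.

Expr -> b b | Atom b b | c | Term Atom; Term -> b | Factor b Expr; Atom -> b; Factor -> c c Factor1 | b Factor1 | Expr Factor1; Factor1 -> Factor Factor1 | Atom Factor1 | eps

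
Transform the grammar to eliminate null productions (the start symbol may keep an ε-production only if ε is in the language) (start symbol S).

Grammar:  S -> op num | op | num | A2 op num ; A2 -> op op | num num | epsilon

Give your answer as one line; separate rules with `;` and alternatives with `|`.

Nullable set = {A2}.
ε ∉ L(G), so no ε-production is kept.

S -> op num | op | num | A2 op num; A2 -> op op | num num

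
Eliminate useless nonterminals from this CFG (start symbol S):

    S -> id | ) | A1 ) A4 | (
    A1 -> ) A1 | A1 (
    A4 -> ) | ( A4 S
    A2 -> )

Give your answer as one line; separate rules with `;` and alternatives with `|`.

Generating nonterminals: {A2, A4, S}.
Reachable from S after that: {S}.
Removed useless symbols: {A1, A2, A4} and every production mentioning them.

S -> id | ) | (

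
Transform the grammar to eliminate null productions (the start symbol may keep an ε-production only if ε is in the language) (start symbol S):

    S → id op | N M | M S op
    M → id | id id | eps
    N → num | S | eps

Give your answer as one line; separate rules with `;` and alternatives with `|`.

S → id op | N M | N | M | M S op | M op | S op | op | eps; M → id | id id; N → num | S

Nullable set = {M, N, S}.
ε ∈ L(G) since S is nullable, so keep S → ε.
Add the nullable-subset variants: S → N M gives N M | N | M. S → M S op gives M S op | M op | S op | op.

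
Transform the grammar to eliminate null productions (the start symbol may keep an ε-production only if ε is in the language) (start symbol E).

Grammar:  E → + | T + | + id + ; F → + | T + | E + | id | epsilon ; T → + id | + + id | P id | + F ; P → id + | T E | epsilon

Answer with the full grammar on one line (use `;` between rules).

Nullable set = {F, P}.
ε ∉ L(G), so no ε-production is kept.
For each production, add variants omitting each subset of nullable occurrences: T → P id gives P id | id. T → + F gives + F | +.

E → + | T + | + id +; F → + | T + | E + | id; T → + id | + + id | P id | id | + F | +; P → id + | T E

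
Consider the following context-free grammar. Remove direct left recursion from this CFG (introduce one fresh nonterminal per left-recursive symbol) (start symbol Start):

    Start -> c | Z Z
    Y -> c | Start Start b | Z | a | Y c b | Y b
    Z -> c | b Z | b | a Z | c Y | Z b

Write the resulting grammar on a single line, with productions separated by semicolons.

Start -> c | Z Z; Y -> c Y1 | Start Start b Y1 | Z Y1 | a Y1; Z -> c Z1 | b Z Z1 | b Z1 | a Z Z1 | c Y Z1; Y1 -> c b Y1 | b Y1 | ε; Z1 -> b Z1 | ε

Y, Z are directly left-recursive.
For Y: α = {c b, b}, β = {c, Start Start b, Z, a}. Rewrite as Y → β Y1 and Y1 → α Y1 | ε.
For Z: α = {b}, β = {c, b Z, b, a Z, c Y}. Rewrite as Z → β Z1 and Z1 → α Z1 | ε.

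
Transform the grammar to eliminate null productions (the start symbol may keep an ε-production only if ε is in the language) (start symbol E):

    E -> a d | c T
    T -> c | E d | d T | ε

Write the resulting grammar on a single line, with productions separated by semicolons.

E -> a d | c T | c; T -> c | E d | d T | d

Nullable set = {T}.
ε ∉ L(G), so no ε-production is kept.
Expand every rule over subsets of its nullable positions: E → c T gives c T | c. T → d T gives d T | d.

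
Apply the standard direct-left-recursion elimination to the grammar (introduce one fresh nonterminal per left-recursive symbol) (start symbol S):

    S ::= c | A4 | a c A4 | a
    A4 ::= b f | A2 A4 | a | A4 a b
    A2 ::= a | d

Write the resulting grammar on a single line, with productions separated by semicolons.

Directly left-recursive nonterminal: A4.
For A4: α = {a b}, β = {b f, A2 A4, a}. Rewrite as A4 → β A4' and A4' → α A4' | ε.

S ::= c | A4 | a c A4 | a; A4 ::= b f A4' | A2 A4 A4' | a A4'; A2 ::= a | d; A4' ::= a b A4' | epsilon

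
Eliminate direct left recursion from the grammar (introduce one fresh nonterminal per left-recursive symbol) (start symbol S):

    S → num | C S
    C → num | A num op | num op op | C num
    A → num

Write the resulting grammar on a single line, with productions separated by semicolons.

S → num | C S; C → num C' | A num op C' | num op op C'; A → num; C' → num C' | ε

Left recursion appears on C.
For C: α = {num}, β = {num, A num op, num op op}. Rewrite as C → β C' and C' → α C' | ε.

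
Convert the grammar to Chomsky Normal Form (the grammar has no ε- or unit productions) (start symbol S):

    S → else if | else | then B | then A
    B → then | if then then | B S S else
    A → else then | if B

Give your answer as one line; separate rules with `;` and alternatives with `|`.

Introduce a nonterminal for each terminal appearing in a rule of length ≥ 2: X1 → else, X2 → if, X3 → then.
Binarize each right-hand side of length ≥ 3 by chaining fresh nonterminals (Y1, Y2, …): affected rules were B → X2 X3 X3; B → B S S X1.

S → X1 X2 | else | X3 B | X3 A; B → then | X2 Y1 | B Y2; A → X1 X3 | X2 B; X1 → else; X2 → if; X3 → then; Y1 → X3 X3; Y2 → S Y3; Y3 → S X1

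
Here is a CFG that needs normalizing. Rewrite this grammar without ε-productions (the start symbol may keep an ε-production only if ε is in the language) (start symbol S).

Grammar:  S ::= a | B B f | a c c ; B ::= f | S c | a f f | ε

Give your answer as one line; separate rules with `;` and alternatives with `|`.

The nullable symbols are {B}.
ε ∉ L(G), so no ε-production is kept.
Expand every rule over subsets of its nullable positions: S → B B f gives B B f | B f | f.

S ::= a | B B f | B f | f | a c c; B ::= f | S c | a f f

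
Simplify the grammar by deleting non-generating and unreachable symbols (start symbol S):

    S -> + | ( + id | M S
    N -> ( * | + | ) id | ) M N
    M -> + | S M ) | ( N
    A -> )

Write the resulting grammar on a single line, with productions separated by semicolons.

S -> + | ( + id | M S; N -> ( * | + | ) id | ) M N; M -> + | S M ) | ( N

Generating nonterminals: {A, M, N, S}.
Reachable from S after that: {M, N, S}.
Removed useless symbols: {A} and every production mentioning them.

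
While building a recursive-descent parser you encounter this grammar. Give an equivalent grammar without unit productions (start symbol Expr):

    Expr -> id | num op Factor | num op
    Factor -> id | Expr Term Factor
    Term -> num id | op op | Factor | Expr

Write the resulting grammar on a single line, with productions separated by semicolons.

Expr -> id | num op Factor | num op; Factor -> id | Expr Term Factor; Term -> num id | op op | id | Expr Term Factor | num op Factor | num op

Unit pairs: Term ⇒* {Expr, Factor}.
For every A with A ⇒* B via unit rules, add B's non-unit alternatives to A; then delete every rule of the form X → Y.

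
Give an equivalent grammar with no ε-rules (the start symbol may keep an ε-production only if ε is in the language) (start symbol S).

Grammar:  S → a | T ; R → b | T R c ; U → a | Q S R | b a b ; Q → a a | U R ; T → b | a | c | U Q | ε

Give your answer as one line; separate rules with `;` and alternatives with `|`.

Nullable nonterminals: {S, T}.
ε ∈ L(G) since S is nullable, so keep S → ε.
Expand every rule over subsets of its nullable positions: R → T R c gives T R c | R c. U → Q S R gives Q S R | Q R.

S → a | T | ε; R → b | T R c | R c; U → a | Q S R | Q R | b a b; Q → a a | U R; T → b | a | c | U Q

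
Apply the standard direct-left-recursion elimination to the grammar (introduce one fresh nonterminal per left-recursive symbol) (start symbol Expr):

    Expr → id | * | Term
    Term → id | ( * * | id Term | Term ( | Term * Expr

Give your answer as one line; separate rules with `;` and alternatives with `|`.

Left recursion appears on Term.
For Term: α = {(, * Expr}, β = {id, ( * *, id Term}. Rewrite as Term → β Term1 and Term1 → α Term1 | ε.

Expr → id | * | Term; Term → id Term1 | ( * * Term1 | id Term Term1; Term1 → ( Term1 | * Expr Term1 | ε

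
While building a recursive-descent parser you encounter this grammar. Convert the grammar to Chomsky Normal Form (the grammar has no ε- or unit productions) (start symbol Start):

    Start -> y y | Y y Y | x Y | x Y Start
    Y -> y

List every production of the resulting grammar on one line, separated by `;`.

Introduce a nonterminal for each terminal appearing in a rule of length ≥ 2: X1 → y, X2 → x.
Binarize each right-hand side of length ≥ 3 by chaining fresh nonterminals (Y1, Y2, …): affected rules were Start → Y X1 Y; Start → X2 Y Start.

Start -> X1 X1 | Y Y1 | X2 Y | X2 Y2; Y -> y; X1 -> y; X2 -> x; Y1 -> X1 Y; Y2 -> Y Start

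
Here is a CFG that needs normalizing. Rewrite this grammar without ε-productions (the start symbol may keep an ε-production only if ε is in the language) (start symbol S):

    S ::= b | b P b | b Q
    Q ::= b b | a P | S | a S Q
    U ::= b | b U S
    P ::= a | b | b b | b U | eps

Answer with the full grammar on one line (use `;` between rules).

The nullable symbols are {P}.
ε ∉ L(G), so no ε-production is kept.
Add the nullable-subset variants: S → b P b gives b P b | b b. Q → a P gives a P | a.

S ::= b | b P b | b b | b Q; Q ::= b b | a P | a | S | a S Q; U ::= b | b U S; P ::= a | b | b b | b U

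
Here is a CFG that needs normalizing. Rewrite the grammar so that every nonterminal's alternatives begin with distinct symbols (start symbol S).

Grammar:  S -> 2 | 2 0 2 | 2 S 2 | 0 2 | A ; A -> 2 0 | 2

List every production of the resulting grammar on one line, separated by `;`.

S has alternatives sharing prefix '2': factor to S → 2 S' with S' → ε | 0 2 | S 2.
A has alternatives sharing prefix '2': factor to A → 2 A' with A' → 0 | ε.

S -> 0 2 | A | 2 S'; A -> 2 A'; S' -> ε | 0 2 | S 2; A' -> 0 | ε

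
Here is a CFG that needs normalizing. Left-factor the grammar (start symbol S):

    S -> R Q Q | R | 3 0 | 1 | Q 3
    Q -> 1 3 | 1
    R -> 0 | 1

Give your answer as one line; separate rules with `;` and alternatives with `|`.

S has alternatives sharing prefix 'R': factor to S → R S' with S' → Q Q | ε.
Q has alternatives sharing prefix '1': factor to Q → 1 Q' with Q' → 3 | ε.

S -> 3 0 | 1 | Q 3 | R S'; Q -> 1 Q'; R -> 0 | 1; S' -> Q Q | eps; Q' -> 3 | eps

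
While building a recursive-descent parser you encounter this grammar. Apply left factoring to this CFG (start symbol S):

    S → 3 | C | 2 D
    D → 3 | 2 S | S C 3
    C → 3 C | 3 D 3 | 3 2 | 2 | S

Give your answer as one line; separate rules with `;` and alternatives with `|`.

S → 3 | C | 2 D; D → 3 | 2 S | S C 3; C → 2 | S | 3 C'; C' → C | D 3 | 2

C has alternatives sharing prefix '3': factor to C → 3 C' with C' → C | D 3 | 2.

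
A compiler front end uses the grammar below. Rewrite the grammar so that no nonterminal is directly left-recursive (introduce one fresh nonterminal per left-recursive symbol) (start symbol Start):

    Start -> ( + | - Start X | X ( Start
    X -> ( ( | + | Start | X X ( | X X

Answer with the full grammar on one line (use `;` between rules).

X is directly left-recursive.
For X: α = {X (, X}, β = {( (, +, Start}. Rewrite as X → β X1 and X1 → α X1 | ε.

Start -> ( + | - Start X | X ( Start; X -> ( ( X1 | + X1 | Start X1; X1 -> X ( X1 | X X1 | ε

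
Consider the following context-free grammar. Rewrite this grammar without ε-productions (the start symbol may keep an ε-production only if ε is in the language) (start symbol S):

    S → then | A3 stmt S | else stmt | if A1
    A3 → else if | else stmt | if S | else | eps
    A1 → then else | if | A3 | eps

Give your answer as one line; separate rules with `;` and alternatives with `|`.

Nullable nonterminals: {A1, A3}.
ε ∉ L(G), so no ε-production is kept.
For each production, add variants omitting each subset of nullable occurrences: S → A3 stmt S gives A3 stmt S | stmt S. S → if A1 gives if A1 | if.

S → then | A3 stmt S | stmt S | else stmt | if A1 | if; A3 → else if | else stmt | if S | else; A1 → then else | if | A3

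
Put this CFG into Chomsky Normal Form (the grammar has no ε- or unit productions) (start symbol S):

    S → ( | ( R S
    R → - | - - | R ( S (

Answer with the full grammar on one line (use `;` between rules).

Introduce a nonterminal for each terminal appearing in a rule of length ≥ 2: X1 → (, X2 → -.
Binarize each right-hand side of length ≥ 3 by chaining fresh nonterminals (Y1, Y2, …): affected rules were S → X1 R S; R → R X1 S X1.

S → ( | X1 Y1; R → - | X2 X2 | R Y2; X1 → (; X2 → -; Y1 → R S; Y2 → X1 Y3; Y3 → S X1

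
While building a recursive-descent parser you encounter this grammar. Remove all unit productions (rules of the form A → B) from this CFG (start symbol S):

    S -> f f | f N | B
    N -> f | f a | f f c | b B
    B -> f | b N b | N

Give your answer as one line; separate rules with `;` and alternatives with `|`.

Unit pairs: B ⇒* {N}; S ⇒* {B, N}.
Replace each nonterminal's rules with the union of the non-unit rules of every nonterminal it unit-derives.

S -> f | b N b | f f | f N | f a | f f c | b B; N -> f | f a | f f c | b B; B -> f | b N b | f a | f f c | b B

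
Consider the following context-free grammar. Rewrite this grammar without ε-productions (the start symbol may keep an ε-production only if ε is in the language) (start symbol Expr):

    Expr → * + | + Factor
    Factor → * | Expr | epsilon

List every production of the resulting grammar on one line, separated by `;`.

Nullable nonterminals: {Factor}.
ε ∉ L(G), so no ε-production is kept.
Expand every rule over subsets of its nullable positions: Expr → + Factor gives + Factor | +.

Expr → * + | + Factor | +; Factor → * | Expr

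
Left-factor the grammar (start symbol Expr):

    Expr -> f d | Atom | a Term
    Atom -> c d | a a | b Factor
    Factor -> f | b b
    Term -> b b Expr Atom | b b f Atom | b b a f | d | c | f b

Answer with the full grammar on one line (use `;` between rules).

Term has alternatives sharing prefix 'b b': factor to Term → b b Term1 with Term1 → Expr Atom | f Atom | a f.

Expr -> f d | Atom | a Term; Atom -> c d | a a | b Factor; Factor -> f | b b; Term -> d | c | f b | b b Term1; Term1 -> Expr Atom | f Atom | a f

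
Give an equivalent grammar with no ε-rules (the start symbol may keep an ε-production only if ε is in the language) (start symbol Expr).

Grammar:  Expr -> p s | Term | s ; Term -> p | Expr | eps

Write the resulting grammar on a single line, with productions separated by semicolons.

Nullable nonterminals: {Expr, Term}.
ε ∈ L(G) since Expr is nullable, so keep Expr → ε.

Expr -> p s | Term | s | eps; Term -> p | Expr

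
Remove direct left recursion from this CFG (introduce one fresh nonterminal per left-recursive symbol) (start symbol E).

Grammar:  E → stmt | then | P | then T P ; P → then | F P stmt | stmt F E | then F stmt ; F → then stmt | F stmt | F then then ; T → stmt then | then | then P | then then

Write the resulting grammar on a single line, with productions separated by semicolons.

E → stmt | then | P | then T P; P → then | F P stmt | stmt F E | then F stmt; F → then stmt F'; T → stmt then | then | then P | then then; F' → stmt F' | then then F' | epsilon

F is directly left-recursive.
For F: α = {stmt, then then}, β = {then stmt}. Rewrite as F → β F' and F' → α F' | ε.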